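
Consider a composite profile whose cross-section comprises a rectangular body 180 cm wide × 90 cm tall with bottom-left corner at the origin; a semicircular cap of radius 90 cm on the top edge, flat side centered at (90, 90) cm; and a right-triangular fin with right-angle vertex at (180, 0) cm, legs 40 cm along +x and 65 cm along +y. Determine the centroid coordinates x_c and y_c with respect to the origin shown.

x_c = 94.44 cm, y_c = 79.02 cm

Part | A | x̄ᵢ | ȳᵢ | A·x̄ᵢ | A·ȳᵢ
rectangular body | 16200.00 | 90.00 | 45.00 | 1458000.00 | 729000.00
semicircular top | 12723.45 | 90.00 | 128.20 | 1145110.52 | 1631110.52
triangular fin | 1300.00 | 193.33 | 21.67 | 251333.33 | 28166.67
Σ | 30223.45 |  |  | 2854443.86 | 2388277.19
x_c = 2854443.86 / 30223.45 = 94.44 cm
y_c = 2388277.19 / 30223.45 = 79.02 cm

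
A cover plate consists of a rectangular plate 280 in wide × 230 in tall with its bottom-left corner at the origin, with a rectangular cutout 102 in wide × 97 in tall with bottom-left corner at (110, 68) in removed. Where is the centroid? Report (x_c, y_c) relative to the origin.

plate: A = 280 × 230 = 64400.00, centroid at (140.00, 115.00).
hole: A = −(102 × 97) = -9894.00, centroid at (161.00, 116.50).
ΣA = 54506.00 in²
ΣAx_c = (64400.00)(140.00) + (-9894.00)(161.00) = 7423066.00 in³
ΣAy_c = (64400.00)(115.00) + (-9894.00)(116.50) = 6253349.00 in³
x_c = 7423066.00 / 54506.00 = 136.19 in
y_c = 6253349.00 / 54506.00 = 114.73 in

x_c = 136.19 in, y_c = 114.73 in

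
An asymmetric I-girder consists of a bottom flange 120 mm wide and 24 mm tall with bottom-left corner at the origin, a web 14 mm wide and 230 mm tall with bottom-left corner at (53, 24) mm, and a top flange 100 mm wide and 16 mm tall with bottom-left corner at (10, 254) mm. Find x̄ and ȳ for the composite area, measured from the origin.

x̄ = 60.00 mm, ȳ = 117.06 mm

Part | A | x̄ᵢ | ȳᵢ | A·x̄ᵢ | A·ȳᵢ
bottom flange | 2880.00 | 60.00 | 12.00 | 172800.00 | 34560.00
web | 3220.00 | 60.00 | 139.00 | 193200.00 | 447580.00
top flange | 1600.00 | 60.00 | 262.00 | 96000.00 | 419200.00
Σ | 7700.00 |  |  | 462000.00 | 901340.00
x̄ = 462000.00 / 7700.00 = 60.00 mm
ȳ = 901340.00 / 7700.00 = 117.06 mm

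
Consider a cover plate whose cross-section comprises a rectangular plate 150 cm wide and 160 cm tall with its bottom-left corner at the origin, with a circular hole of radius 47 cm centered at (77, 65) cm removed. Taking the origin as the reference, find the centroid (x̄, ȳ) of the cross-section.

x̄ = 74.19 cm, ȳ = 86.10 cm

plate: A = 150 × 160 = 24000.00, centroid at (75.00, 80.00).
hole: A = −π·47² = -6939.78, centroid at (77.00, 65.00).
ΣA = 17060.22 cm², ΣAx̄ = 1265637.08 cm³, ΣAȳ = 1468914.42 cm³.
x̄ = 1265637.08/17060.22 = 74.19 cm; ȳ = 1468914.42/17060.22 = 86.10 cm.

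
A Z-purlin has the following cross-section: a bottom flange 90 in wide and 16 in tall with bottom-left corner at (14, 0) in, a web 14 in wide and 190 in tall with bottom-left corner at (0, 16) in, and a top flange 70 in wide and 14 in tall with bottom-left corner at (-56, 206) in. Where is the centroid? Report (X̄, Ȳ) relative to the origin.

bottom flange: A = 90 × 16 = 1440.00, centroid at (59.00, 8.00).
web: A = 14 × 190 = 2660.00, centroid at (7.00, 111.00).
top flange: A = 70 × 14 = 980.00, centroid at (-21.00, 213.00).
ΣA = 5080.00 in²
ΣAX̄ = (1440.00)(59.00) + (2660.00)(7.00) + (980.00)(-21.00) = 83000.00 in³
ΣAȲ = (1440.00)(8.00) + (2660.00)(111.00) + (980.00)(213.00) = 515520.00 in³
X̄ = 83000.00 / 5080.00 = 16.34 in
Ȳ = 515520.00 / 5080.00 = 101.48 in

X̄ = 16.34 in, Ȳ = 101.48 in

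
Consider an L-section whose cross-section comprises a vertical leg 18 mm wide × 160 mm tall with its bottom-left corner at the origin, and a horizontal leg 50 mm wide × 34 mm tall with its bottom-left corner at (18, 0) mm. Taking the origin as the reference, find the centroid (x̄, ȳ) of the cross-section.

x̄ = 21.62 mm, ȳ = 56.62 mm

vertical leg: A = 18 × 160 = 2880.00, centroid at (9.00, 80.00).
horizontal leg: A = 50 × 34 = 1700.00, centroid at (43.00, 17.00).
ΣA = 4580.00 mm²
ΣAx̄ = (2880.00)(9.00) + (1700.00)(43.00) = 99020.00 mm³
ΣAȳ = (2880.00)(80.00) + (1700.00)(17.00) = 259300.00 mm³
x̄ = 99020.00 / 4580.00 = 21.62 mm
ȳ = 259300.00 / 4580.00 = 56.62 mm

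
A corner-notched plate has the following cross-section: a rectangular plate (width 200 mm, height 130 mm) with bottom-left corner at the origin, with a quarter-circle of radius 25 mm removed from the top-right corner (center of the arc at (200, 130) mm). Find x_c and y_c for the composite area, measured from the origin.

Part | A | x̄ᵢ | ȳᵢ | A·x̄ᵢ | A·ȳᵢ
plate | 26000.00 | 100.00 | 65.00 | 2600000.00 | 1690000.00
removed quarter-circle | -490.87 | 189.39 | 119.39 | -92966.44 | -58605.27
Σ | 25509.13 |  |  | 2507033.56 | 1631394.73
x_c = 2507033.56 / 25509.13 = 98.28 mm
y_c = 1631394.73 / 25509.13 = 63.95 mm

x_c = 98.28 mm, y_c = 63.95 mm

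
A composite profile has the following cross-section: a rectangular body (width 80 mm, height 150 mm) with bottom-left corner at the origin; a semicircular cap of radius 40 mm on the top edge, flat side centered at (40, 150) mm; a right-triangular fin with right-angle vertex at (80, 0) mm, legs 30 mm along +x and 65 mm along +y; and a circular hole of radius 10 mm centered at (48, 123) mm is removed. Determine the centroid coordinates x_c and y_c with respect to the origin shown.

Part | A | x̄ᵢ | ȳᵢ | A·x̄ᵢ | A·ȳᵢ
rectangular body | 12000.00 | 40.00 | 75.00 | 480000.00 | 900000.00
semicircular top | 2513.27 | 40.00 | 166.98 | 100530.96 | 419657.79
triangular fin | 975.00 | 90.00 | 21.67 | 87750.00 | 21125.00
hole | -314.16 | 48.00 | 123.00 | -15079.64 | -38641.59
Σ | 15174.11 |  |  | 653201.32 | 1302141.20
x_c = 653201.32 / 15174.11 = 43.05 mm
y_c = 1302141.20 / 15174.11 = 85.81 mm

x_c = 43.05 mm, y_c = 85.81 mm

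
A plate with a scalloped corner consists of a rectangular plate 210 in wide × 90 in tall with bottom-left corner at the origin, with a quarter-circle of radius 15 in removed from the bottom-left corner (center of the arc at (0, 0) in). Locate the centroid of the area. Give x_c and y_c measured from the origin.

plate: A = 210 × 90 = 18900.00, centroid at (105.00, 45.00).
removed quarter-circle: A = −¼π·15² = -176.71, centroid at (6.37, 6.37).
ΣA = 18723.29 in²
ΣAx_c = (18900.00)(105.00) + (-176.71)(6.37) = 1983375.00 in³
ΣAy_c = (18900.00)(45.00) + (-176.71)(6.37) = 849375.00 in³
x_c = 1983375.00 / 18723.29 = 105.93 in
y_c = 849375.00 / 18723.29 = 45.36 in

x_c = 105.93 in, y_c = 45.36 in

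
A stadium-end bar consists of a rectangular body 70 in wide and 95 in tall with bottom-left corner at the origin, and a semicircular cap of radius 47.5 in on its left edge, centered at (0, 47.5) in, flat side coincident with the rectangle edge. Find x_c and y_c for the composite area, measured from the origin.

x_c = 15.82 in, y_c = 47.50 in

rectangular body: A = 70 × 95 = 6650.00, centroid at (35.00, 47.50).
semicircular end: A = ½π·47.5² = 3544.11, centroid at (-20.16, 47.50).
ΣA = 10194.11 in², ΣAx_c = 161302.08 in³, ΣAy_c = 484220.19 in³.
x_c = 161302.08/10194.11 = 15.82 in; y_c = 484220.19/10194.11 = 47.50 in.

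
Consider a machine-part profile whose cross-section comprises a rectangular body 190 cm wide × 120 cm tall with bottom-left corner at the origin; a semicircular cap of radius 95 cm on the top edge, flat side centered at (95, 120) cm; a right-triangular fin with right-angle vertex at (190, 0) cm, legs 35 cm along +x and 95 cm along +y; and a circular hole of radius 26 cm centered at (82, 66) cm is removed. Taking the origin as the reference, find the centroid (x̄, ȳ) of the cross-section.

x̄ = 100.61 cm, ȳ = 97.31 cm

rectangular body: A = 190 × 120 = 22800.00, centroid at (95.00, 60.00).
semicircular top: A = ½π·95² = 14176.44, centroid at (95.00, 160.32).
triangular fin: A = ½·35·95 = 1662.50, centroid at (201.67, 31.67).
hole: A = −π·26² = -2123.72, centroid at (82.00, 66.00).
ΣA = 36515.22 cm², ΣAx̄ = 3673887.57 cm³, ΣAȳ = 3553236.29 cm³.
x̄ = 3673887.57/36515.22 = 100.61 cm; ȳ = 3553236.29/36515.22 = 97.31 cm.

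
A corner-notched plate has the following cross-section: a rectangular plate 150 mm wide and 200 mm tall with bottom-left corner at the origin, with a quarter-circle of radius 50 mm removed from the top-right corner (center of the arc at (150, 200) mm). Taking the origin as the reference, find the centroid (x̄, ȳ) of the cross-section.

Part | A | x̄ᵢ | ȳᵢ | A·x̄ᵢ | A·ȳᵢ
plate | 30000.00 | 75.00 | 100.00 | 2250000.00 | 3000000.00
removed quarter-circle | -1963.50 | 128.78 | 178.78 | -252857.64 | -351032.42
Σ | 28036.50 |  |  | 1997142.36 | 2648967.58
x̄ = 1997142.36 / 28036.50 = 71.23 mm
ȳ = 2648967.58 / 28036.50 = 94.48 mm

x̄ = 71.23 mm, ȳ = 94.48 mm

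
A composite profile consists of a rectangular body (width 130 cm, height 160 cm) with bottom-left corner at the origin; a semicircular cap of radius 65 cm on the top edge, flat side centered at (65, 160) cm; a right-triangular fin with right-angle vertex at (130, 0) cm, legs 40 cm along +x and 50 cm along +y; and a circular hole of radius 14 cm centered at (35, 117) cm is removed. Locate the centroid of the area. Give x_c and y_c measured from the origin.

x_c = 68.48 cm, y_c = 102.57 cm

rectangular body: A = 130 × 160 = 20800.00, centroid at (65.00, 80.00).
semicircular top: A = ½π·65² = 6636.61, centroid at (65.00, 187.59).
triangular fin: A = ½·40·50 = 1000.00, centroid at (143.33, 16.67).
hole: A = −π·14² = -615.75, centroid at (35.00, 117.00).
ΣA = 27820.86 cm², ΣAx_c = 1905161.95 cm³, ΣAy_c = 2853565.31 cm³.
x_c = 1905161.95/27820.86 = 68.48 cm; y_c = 2853565.31/27820.86 = 102.57 cm.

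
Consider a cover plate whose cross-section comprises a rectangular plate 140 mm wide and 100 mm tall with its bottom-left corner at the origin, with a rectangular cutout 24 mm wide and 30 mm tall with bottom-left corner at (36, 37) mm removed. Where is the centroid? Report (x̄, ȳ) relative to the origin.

plate: A = 140 × 100 = 14000.00, centroid at (70.00, 50.00).
hole: A = −(24 × 30) = -720.00, centroid at (48.00, 52.00).
ΣA = 13280.00 mm²
ΣAx̄ = (14000.00)(70.00) + (-720.00)(48.00) = 945440.00 mm³
ΣAȳ = (14000.00)(50.00) + (-720.00)(52.00) = 662560.00 mm³
x̄ = 945440.00 / 13280.00 = 71.19 mm
ȳ = 662560.00 / 13280.00 = 49.89 mm

x̄ = 71.19 mm, ȳ = 49.89 mm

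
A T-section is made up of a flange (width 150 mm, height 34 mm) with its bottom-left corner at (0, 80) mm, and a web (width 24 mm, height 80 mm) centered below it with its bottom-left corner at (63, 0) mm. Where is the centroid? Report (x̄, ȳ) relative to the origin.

web: A = 24 × 80 = 1920.00, centroid at (75.00, 40.00).
flange: A = 150 × 34 = 5100.00, centroid at (75.00, 97.00).
ΣA = 7020.00 mm², ΣAx̄ = 526500.00 mm³, ΣAȳ = 571500.00 mm³.
x̄ = 526500.00/7020.00 = 75.00 mm; ȳ = 571500.00/7020.00 = 81.41 mm.

x̄ = 75.00 mm, ȳ = 81.41 mm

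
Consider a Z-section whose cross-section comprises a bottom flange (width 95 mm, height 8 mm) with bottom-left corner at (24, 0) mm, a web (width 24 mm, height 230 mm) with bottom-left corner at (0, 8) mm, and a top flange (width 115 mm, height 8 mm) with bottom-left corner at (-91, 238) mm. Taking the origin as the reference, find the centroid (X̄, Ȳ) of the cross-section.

Part | A | x̄ᵢ | ȳᵢ | A·x̄ᵢ | A·ȳᵢ
bottom flange | 760.00 | 71.50 | 4.00 | 54340.00 | 3040.00
web | 5520.00 | 12.00 | 123.00 | 66240.00 | 678960.00
top flange | 920.00 | -33.50 | 242.00 | -30820.00 | 222640.00
Σ | 7200.00 |  |  | 89760.00 | 904640.00
X̄ = 89760.00 / 7200.00 = 12.47 mm
Ȳ = 904640.00 / 7200.00 = 125.64 mm

X̄ = 12.47 mm, Ȳ = 125.64 mm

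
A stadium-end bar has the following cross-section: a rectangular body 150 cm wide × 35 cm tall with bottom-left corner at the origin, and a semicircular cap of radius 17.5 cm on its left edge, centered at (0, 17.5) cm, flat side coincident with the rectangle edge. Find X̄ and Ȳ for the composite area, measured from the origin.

X̄ = 68.08 cm, Ȳ = 17.50 cm

rectangular body: A = 150 × 35 = 5250.00, centroid at (75.00, 17.50).
semicircular end: A = ½π·17.5² = 481.06, centroid at (-7.43, 17.50).
ΣA = 5731.06 cm²
ΣAX̄ = (5250.00)(75.00) + (481.06)(-7.43) = 390177.08 cm³
ΣAȲ = (5250.00)(17.50) + (481.06)(17.50) = 100293.49 cm³
X̄ = 390177.08 / 5731.06 = 68.08 cm
Ȳ = 100293.49 / 5731.06 = 17.50 cm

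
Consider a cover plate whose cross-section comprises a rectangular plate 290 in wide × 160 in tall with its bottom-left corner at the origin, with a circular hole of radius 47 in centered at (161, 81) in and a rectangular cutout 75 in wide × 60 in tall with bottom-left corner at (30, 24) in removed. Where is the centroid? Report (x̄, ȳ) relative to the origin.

x̄ = 151.80 in, ȳ = 83.15 in

Part | A | x̄ᵢ | ȳᵢ | A·x̄ᵢ | A·ȳᵢ
plate | 46400.00 | 145.00 | 80.00 | 6728000.00 | 3712000.00
hole 1 | -6939.78 | 161.00 | 81.00 | -1117304.29 | -562122.03
hole 2 | -4500.00 | 67.50 | 54.00 | -303750.00 | -243000.00
Σ | 34960.22 |  |  | 5306945.71 | 2906877.97
x̄ = 5306945.71 / 34960.22 = 151.80 in
ȳ = 2906877.97 / 34960.22 = 83.15 in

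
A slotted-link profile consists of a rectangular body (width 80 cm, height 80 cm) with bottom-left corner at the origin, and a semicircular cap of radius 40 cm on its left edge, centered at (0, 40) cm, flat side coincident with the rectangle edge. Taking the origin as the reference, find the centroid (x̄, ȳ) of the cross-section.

Part | A | x̄ᵢ | ȳᵢ | A·x̄ᵢ | A·ȳᵢ
rectangular body | 6400.00 | 40.00 | 40.00 | 256000.00 | 256000.00
semicircular end | 2513.27 | -16.98 | 40.00 | -42666.67 | 100530.96
Σ | 8913.27 |  |  | 213333.33 | 356530.96
x̄ = 213333.33 / 8913.27 = 23.93 cm
ȳ = 356530.96 / 8913.27 = 40.00 cm

x̄ = 23.93 cm, ȳ = 40.00 cm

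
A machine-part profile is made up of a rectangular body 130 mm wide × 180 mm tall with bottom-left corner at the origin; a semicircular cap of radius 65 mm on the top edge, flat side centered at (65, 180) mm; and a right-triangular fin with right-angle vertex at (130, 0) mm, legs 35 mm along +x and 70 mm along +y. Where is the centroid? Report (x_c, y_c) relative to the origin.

x_c = 68.00 mm, y_c = 112.35 mm

rectangular body: A = 130 × 180 = 23400.00, centroid at (65.00, 90.00).
semicircular top: A = ½π·65² = 6636.61, centroid at (65.00, 207.59).
triangular fin: A = ½·35·70 = 1225.00, centroid at (141.67, 23.33).
ΣA = 31261.61 mm², ΣAx_c = 2125921.61 mm³, ΣAy_c = 3512257.27 mm³.
x_c = 2125921.61/31261.61 = 68.00 mm; y_c = 3512257.27/31261.61 = 112.35 mm.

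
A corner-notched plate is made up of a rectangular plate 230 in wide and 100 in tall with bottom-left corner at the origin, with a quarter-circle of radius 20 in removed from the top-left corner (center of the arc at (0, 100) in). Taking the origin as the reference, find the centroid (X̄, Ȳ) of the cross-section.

X̄ = 116.48 in, Ȳ = 49.43 in

plate: A = 230 × 100 = 23000.00, centroid at (115.00, 50.00).
removed quarter-circle: A = −¼π·20² = -314.16, centroid at (8.49, 91.51).
ΣA = 22685.84 in²
ΣAX̄ = (23000.00)(115.00) + (-314.16)(8.49) = 2642333.33 in³
ΣAȲ = (23000.00)(50.00) + (-314.16)(91.51) = 1121250.74 in³
X̄ = 2642333.33 / 22685.84 = 116.48 in
Ȳ = 1121250.74 / 22685.84 = 49.43 in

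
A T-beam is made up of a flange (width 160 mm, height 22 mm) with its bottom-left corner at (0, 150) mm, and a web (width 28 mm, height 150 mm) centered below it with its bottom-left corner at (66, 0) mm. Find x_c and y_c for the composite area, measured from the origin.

Part | A | x̄ᵢ | ȳᵢ | A·x̄ᵢ | A·ȳᵢ
web | 4200.00 | 80.00 | 75.00 | 336000.00 | 315000.00
flange | 3520.00 | 80.00 | 161.00 | 281600.00 | 566720.00
Σ | 7720.00 |  |  | 617600.00 | 881720.00
x_c = 617600.00 / 7720.00 = 80.00 mm
y_c = 881720.00 / 7720.00 = 114.21 mm

x_c = 80.00 mm, y_c = 114.21 mm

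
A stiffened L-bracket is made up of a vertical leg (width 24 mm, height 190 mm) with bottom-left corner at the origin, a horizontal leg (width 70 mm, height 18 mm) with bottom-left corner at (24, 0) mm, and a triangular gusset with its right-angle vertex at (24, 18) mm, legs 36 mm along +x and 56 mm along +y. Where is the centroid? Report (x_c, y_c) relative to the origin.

vertical leg: A = 24 × 190 = 4560.00, centroid at (12.00, 95.00).
horizontal leg: A = 70 × 18 = 1260.00, centroid at (59.00, 9.00).
gusset: A = ½·36·56 = 1008.00, centroid at (36.00, 36.67).
ΣA = 6828.00 mm²
ΣAx_c = (4560.00)(12.00) + (1260.00)(59.00) + (1008.00)(36.00) = 165348.00 mm³
ΣAy_c = (4560.00)(95.00) + (1260.00)(9.00) + (1008.00)(36.67) = 481500.00 mm³
x_c = 165348.00 / 6828.00 = 24.22 mm
y_c = 481500.00 / 6828.00 = 70.52 mm

x_c = 24.22 mm, y_c = 70.52 mm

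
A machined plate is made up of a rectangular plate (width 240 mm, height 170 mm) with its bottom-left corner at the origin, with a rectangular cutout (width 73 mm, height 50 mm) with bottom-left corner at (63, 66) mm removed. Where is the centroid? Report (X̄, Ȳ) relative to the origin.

plate: A = 240 × 170 = 40800.00, centroid at (120.00, 85.00).
hole: A = −(73 × 50) = -3650.00, centroid at (99.50, 91.00).
ΣA = 37150.00 mm², ΣAX̄ = 4532825.00 mm³, ΣAȲ = 3135850.00 mm³.
X̄ = 4532825.00/37150.00 = 122.01 mm; Ȳ = 3135850.00/37150.00 = 84.41 mm.

X̄ = 122.01 mm, Ȳ = 84.41 mm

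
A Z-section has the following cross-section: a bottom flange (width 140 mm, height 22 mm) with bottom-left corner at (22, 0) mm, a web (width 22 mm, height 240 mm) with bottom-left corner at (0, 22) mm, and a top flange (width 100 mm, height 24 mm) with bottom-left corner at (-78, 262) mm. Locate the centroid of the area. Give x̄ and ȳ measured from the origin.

bottom flange: A = 140 × 22 = 3080.00, centroid at (92.00, 11.00).
web: A = 22 × 240 = 5280.00, centroid at (11.00, 142.00).
top flange: A = 100 × 24 = 2400.00, centroid at (-28.00, 274.00).
ΣA = 10760.00 mm²
ΣAx̄ = (3080.00)(92.00) + (5280.00)(11.00) + (2400.00)(-28.00) = 274240.00 mm³
ΣAȳ = (3080.00)(11.00) + (5280.00)(142.00) + (2400.00)(274.00) = 1441240.00 mm³
x̄ = 274240.00 / 10760.00 = 25.49 mm
ȳ = 1441240.00 / 10760.00 = 133.94 mm

x̄ = 25.49 mm, ȳ = 133.94 mm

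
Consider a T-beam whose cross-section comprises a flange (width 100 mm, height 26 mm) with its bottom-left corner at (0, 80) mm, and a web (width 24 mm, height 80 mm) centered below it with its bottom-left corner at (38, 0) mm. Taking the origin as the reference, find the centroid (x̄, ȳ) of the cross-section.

web: A = 24 × 80 = 1920.00, centroid at (50.00, 40.00).
flange: A = 100 × 26 = 2600.00, centroid at (50.00, 93.00).
ΣA = 4520.00 mm², ΣAx̄ = 226000.00 mm³, ΣAȳ = 318600.00 mm³.
x̄ = 226000.00/4520.00 = 50.00 mm; ȳ = 318600.00/4520.00 = 70.49 mm.

x̄ = 50.00 mm, ȳ = 70.49 mm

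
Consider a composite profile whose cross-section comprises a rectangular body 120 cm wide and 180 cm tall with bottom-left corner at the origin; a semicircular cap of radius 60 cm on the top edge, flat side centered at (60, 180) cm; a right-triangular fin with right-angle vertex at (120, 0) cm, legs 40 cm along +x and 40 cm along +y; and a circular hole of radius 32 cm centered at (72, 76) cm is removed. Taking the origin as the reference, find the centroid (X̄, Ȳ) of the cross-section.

X̄ = 60.81 cm, Ȳ = 115.63 cm

rectangular body: A = 120 × 180 = 21600.00, centroid at (60.00, 90.00).
semicircular top: A = ½π·60² = 5654.87, centroid at (60.00, 205.46).
triangular fin: A = ½·40·40 = 800.00, centroid at (133.33, 13.33).
hole: A = −π·32² = -3216.99, centroid at (72.00, 76.00).
ΣA = 24837.88 cm², ΣAX̄ = 1510335.33 cm³, ΣAȲ = 2872051.38 cm³.
X̄ = 1510335.33/24837.88 = 60.81 cm; Ȳ = 2872051.38/24837.88 = 115.63 cm.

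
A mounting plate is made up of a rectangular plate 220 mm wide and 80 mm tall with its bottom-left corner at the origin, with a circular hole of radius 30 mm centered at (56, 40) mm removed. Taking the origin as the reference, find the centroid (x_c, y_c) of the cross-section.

Part | A | x̄ᵢ | ȳᵢ | A·x̄ᵢ | A·ȳᵢ
plate | 17600.00 | 110.00 | 40.00 | 1936000.00 | 704000.00
hole | -2827.43 | 56.00 | 40.00 | -158336.27 | -113097.34
Σ | 14772.57 |  |  | 1777663.73 | 590902.66
x_c = 1777663.73 / 14772.57 = 120.34 mm
y_c = 590902.66 / 14772.57 = 40.00 mm

x_c = 120.34 mm, y_c = 40.00 mm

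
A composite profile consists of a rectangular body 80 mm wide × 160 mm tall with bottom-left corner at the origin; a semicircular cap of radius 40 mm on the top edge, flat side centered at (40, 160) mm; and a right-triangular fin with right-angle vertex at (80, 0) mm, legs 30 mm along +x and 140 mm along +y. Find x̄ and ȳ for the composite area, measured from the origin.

rectangular body: A = 80 × 160 = 12800.00, centroid at (40.00, 80.00).
semicircular top: A = ½π·40² = 2513.27, centroid at (40.00, 176.98).
triangular fin: A = ½·30·140 = 2100.00, centroid at (90.00, 46.67).
ΣA = 17413.27 mm², ΣAx̄ = 801530.96 mm³, ΣAȳ = 1566790.53 mm³.
x̄ = 801530.96/17413.27 = 46.03 mm; ȳ = 1566790.53/17413.27 = 89.98 mm.

x̄ = 46.03 mm, ȳ = 89.98 mm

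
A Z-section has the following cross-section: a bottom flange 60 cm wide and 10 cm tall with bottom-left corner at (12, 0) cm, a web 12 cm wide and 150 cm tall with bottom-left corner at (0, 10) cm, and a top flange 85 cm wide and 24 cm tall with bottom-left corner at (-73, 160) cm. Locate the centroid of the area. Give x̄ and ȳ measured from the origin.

x̄ = -5.91 cm, ȳ = 114.16 cm

bottom flange: A = 60 × 10 = 600.00, centroid at (42.00, 5.00).
web: A = 12 × 150 = 1800.00, centroid at (6.00, 85.00).
top flange: A = 85 × 24 = 2040.00, centroid at (-30.50, 172.00).
ΣA = 4440.00 cm²
ΣAx̄ = (600.00)(42.00) + (1800.00)(6.00) + (2040.00)(-30.50) = -26220.00 cm³
ΣAȳ = (600.00)(5.00) + (1800.00)(85.00) + (2040.00)(172.00) = 506880.00 cm³
x̄ = -26220.00 / 4440.00 = -5.91 cm
ȳ = 506880.00 / 4440.00 = 114.16 cm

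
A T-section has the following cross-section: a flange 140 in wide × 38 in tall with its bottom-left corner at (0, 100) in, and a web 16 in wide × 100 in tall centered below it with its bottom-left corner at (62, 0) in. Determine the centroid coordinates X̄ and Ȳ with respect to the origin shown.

X̄ = 70.00 in, Ȳ = 103.05 in

web: A = 16 × 100 = 1600.00, centroid at (70.00, 50.00).
flange: A = 140 × 38 = 5320.00, centroid at (70.00, 119.00).
ΣA = 6920.00 in²
ΣAX̄ = (1600.00)(70.00) + (5320.00)(70.00) = 484400.00 in³
ΣAȲ = (1600.00)(50.00) + (5320.00)(119.00) = 713080.00 in³
X̄ = 484400.00 / 6920.00 = 70.00 in
Ȳ = 713080.00 / 6920.00 = 103.05 in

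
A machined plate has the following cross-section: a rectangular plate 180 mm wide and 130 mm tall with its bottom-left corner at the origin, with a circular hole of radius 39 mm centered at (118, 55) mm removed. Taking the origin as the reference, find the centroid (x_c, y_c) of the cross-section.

x_c = 82.82 mm, y_c = 67.57 mm

Part | A | x̄ᵢ | ȳᵢ | A·x̄ᵢ | A·ȳᵢ
plate | 23400.00 | 90.00 | 65.00 | 2106000.00 | 1521000.00
hole | -4778.36 | 118.00 | 55.00 | -563846.77 | -262809.93
Σ | 18621.64 |  |  | 1542153.23 | 1258190.07
x_c = 1542153.23 / 18621.64 = 82.82 mm
y_c = 1258190.07 / 18621.64 = 67.57 mm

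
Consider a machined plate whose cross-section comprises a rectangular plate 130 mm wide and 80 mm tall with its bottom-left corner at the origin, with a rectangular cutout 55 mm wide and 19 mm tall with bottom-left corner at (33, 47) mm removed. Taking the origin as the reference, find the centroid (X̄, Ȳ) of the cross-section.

X̄ = 65.50 mm, Ȳ = 38.16 mm

Part | A | x̄ᵢ | ȳᵢ | A·x̄ᵢ | A·ȳᵢ
plate | 10400.00 | 65.00 | 40.00 | 676000.00 | 416000.00
hole | -1045.00 | 60.50 | 56.50 | -63222.50 | -59042.50
Σ | 9355.00 |  |  | 612777.50 | 356957.50
X̄ = 612777.50 / 9355.00 = 65.50 mm
Ȳ = 356957.50 / 9355.00 = 38.16 mm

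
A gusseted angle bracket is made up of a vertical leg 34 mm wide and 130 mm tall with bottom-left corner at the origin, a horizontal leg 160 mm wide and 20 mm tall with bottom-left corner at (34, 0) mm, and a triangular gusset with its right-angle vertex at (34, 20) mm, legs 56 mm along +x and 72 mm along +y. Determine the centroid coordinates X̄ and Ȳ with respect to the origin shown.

vertical leg: A = 34 × 130 = 4420.00, centroid at (17.00, 65.00).
horizontal leg: A = 160 × 20 = 3200.00, centroid at (114.00, 10.00).
gusset: A = ½·56·72 = 2016.00, centroid at (52.67, 44.00).
ΣA = 9636.00 mm², ΣAX̄ = 546116.00 mm³, ΣAȲ = 408004.00 mm³.
X̄ = 546116.00/9636.00 = 56.67 mm; Ȳ = 408004.00/9636.00 = 42.34 mm.

X̄ = 56.67 mm, Ȳ = 42.34 mm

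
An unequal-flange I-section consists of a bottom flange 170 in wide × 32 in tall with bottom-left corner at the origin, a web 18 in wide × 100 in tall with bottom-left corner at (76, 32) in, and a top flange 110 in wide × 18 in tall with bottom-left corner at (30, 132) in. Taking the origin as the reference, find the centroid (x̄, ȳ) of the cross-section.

x̄ = 85.00 in, ȳ = 55.73 in

bottom flange: A = 170 × 32 = 5440.00, centroid at (85.00, 16.00).
web: A = 18 × 100 = 1800.00, centroid at (85.00, 82.00).
top flange: A = 110 × 18 = 1980.00, centroid at (85.00, 141.00).
ΣA = 9220.00 in²
ΣAx̄ = (5440.00)(85.00) + (1800.00)(85.00) + (1980.00)(85.00) = 783700.00 in³
ΣAȳ = (5440.00)(16.00) + (1800.00)(82.00) + (1980.00)(141.00) = 513820.00 in³
x̄ = 783700.00 / 9220.00 = 85.00 in
ȳ = 513820.00 / 9220.00 = 55.73 in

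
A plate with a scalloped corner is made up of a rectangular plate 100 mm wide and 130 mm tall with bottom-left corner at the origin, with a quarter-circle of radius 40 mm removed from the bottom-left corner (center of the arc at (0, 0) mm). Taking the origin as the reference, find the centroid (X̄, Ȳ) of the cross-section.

X̄ = 53.53 mm, Ȳ = 70.14 mm

plate: A = 100 × 130 = 13000.00, centroid at (50.00, 65.00).
removed quarter-circle: A = −¼π·40² = -1256.64, centroid at (16.98, 16.98).
ΣA = 11743.36 mm², ΣAX̄ = 628666.67 mm³, ΣAȲ = 823666.67 mm³.
X̄ = 628666.67/11743.36 = 53.53 mm; Ȳ = 823666.67/11743.36 = 70.14 mm.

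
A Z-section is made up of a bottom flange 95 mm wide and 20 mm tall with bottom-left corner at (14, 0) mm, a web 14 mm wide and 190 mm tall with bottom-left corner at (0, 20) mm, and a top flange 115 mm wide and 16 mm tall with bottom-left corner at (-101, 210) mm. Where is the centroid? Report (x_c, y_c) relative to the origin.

Part | A | x̄ᵢ | ȳᵢ | A·x̄ᵢ | A·ȳᵢ
bottom flange | 1900.00 | 61.50 | 10.00 | 116850.00 | 19000.00
web | 2660.00 | 7.00 | 115.00 | 18620.00 | 305900.00
top flange | 1840.00 | -43.50 | 218.00 | -80040.00 | 401120.00
Σ | 6400.00 |  |  | 55430.00 | 726020.00
x_c = 55430.00 / 6400.00 = 8.66 mm
y_c = 726020.00 / 6400.00 = 113.44 mm

x_c = 8.66 mm, y_c = 113.44 mm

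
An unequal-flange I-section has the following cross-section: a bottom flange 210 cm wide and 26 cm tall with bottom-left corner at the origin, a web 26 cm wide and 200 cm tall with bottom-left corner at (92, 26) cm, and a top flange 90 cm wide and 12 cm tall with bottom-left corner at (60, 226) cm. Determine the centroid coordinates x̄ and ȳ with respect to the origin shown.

x̄ = 105.00 cm, ȳ = 83.20 cm

bottom flange: A = 210 × 26 = 5460.00, centroid at (105.00, 13.00).
web: A = 26 × 200 = 5200.00, centroid at (105.00, 126.00).
top flange: A = 90 × 12 = 1080.00, centroid at (105.00, 232.00).
ΣA = 11740.00 cm²
ΣAx̄ = (5460.00)(105.00) + (5200.00)(105.00) + (1080.00)(105.00) = 1232700.00 cm³
ΣAȳ = (5460.00)(13.00) + (5200.00)(126.00) + (1080.00)(232.00) = 976740.00 cm³
x̄ = 1232700.00 / 11740.00 = 105.00 cm
ȳ = 976740.00 / 11740.00 = 83.20 cm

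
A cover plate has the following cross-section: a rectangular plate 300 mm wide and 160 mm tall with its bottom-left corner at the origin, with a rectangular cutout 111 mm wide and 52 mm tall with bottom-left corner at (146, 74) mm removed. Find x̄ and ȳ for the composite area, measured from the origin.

x̄ = 142.96 mm, ȳ = 77.27 mm

plate: A = 300 × 160 = 48000.00, centroid at (150.00, 80.00).
hole: A = −(111 × 52) = -5772.00, centroid at (201.50, 100.00).
ΣA = 42228.00 mm²
ΣAx̄ = (48000.00)(150.00) + (-5772.00)(201.50) = 6036942.00 mm³
ΣAȳ = (48000.00)(80.00) + (-5772.00)(100.00) = 3262800.00 mm³
x̄ = 6036942.00 / 42228.00 = 142.96 mm
ȳ = 3262800.00 / 42228.00 = 77.27 mm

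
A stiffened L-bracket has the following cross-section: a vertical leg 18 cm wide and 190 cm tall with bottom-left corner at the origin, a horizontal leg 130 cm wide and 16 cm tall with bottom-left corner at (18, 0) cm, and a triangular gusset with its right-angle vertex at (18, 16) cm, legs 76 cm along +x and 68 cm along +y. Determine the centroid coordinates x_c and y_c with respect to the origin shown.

x_c = 39.01 cm, y_c = 54.61 cm

Part | A | x̄ᵢ | ȳᵢ | A·x̄ᵢ | A·ȳᵢ
vertical leg | 3420.00 | 9.00 | 95.00 | 30780.00 | 324900.00
horizontal leg | 2080.00 | 83.00 | 8.00 | 172640.00 | 16640.00
gusset | 2584.00 | 43.33 | 38.67 | 111973.33 | 99914.67
Σ | 8084.00 |  |  | 315393.33 | 441454.67
x_c = 315393.33 / 8084.00 = 39.01 cm
y_c = 441454.67 / 8084.00 = 54.61 cm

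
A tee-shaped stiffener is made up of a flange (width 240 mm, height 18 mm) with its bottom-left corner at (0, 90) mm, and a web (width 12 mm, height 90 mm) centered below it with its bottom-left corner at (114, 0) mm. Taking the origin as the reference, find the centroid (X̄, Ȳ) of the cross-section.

X̄ = 120.00 mm, Ȳ = 88.20 mm

web: A = 12 × 90 = 1080.00, centroid at (120.00, 45.00).
flange: A = 240 × 18 = 4320.00, centroid at (120.00, 99.00).
ΣA = 5400.00 mm², ΣAX̄ = 648000.00 mm³, ΣAȲ = 476280.00 mm³.
X̄ = 648000.00/5400.00 = 120.00 mm; Ȳ = 476280.00/5400.00 = 88.20 mm.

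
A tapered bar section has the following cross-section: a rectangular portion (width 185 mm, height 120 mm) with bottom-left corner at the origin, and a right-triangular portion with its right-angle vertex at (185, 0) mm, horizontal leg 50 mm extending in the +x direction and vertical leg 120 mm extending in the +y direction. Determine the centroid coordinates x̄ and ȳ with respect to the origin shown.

x̄ = 105.50 mm, ȳ = 57.62 mm

rectangular portion: A = 185 × 120 = 22200.00, centroid at (92.50, 60.00).
triangular portion: A = ½·50·120 = 3000.00, centroid at (201.67, 40.00).
ΣA = 25200.00 mm², ΣAx̄ = 2658500.00 mm³, ΣAȳ = 1452000.00 mm³.
x̄ = 2658500.00/25200.00 = 105.50 mm; ȳ = 1452000.00/25200.00 = 57.62 mm.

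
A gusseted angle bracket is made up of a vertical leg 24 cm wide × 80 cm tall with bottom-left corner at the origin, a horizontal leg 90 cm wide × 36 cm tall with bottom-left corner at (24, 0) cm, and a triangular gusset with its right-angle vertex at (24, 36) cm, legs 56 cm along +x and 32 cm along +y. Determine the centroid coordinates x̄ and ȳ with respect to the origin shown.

vertical leg: A = 24 × 80 = 1920.00, centroid at (12.00, 40.00).
horizontal leg: A = 90 × 36 = 3240.00, centroid at (69.00, 18.00).
gusset: A = ½·56·32 = 896.00, centroid at (42.67, 46.67).
ΣA = 6056.00 cm²
ΣAx̄ = (1920.00)(12.00) + (3240.00)(69.00) + (896.00)(42.67) = 284829.33 cm³
ΣAȳ = (1920.00)(40.00) + (3240.00)(18.00) + (896.00)(46.67) = 176933.33 cm³
x̄ = 284829.33 / 6056.00 = 47.03 cm
ȳ = 176933.33 / 6056.00 = 29.22 cm

x̄ = 47.03 cm, ȳ = 29.22 cm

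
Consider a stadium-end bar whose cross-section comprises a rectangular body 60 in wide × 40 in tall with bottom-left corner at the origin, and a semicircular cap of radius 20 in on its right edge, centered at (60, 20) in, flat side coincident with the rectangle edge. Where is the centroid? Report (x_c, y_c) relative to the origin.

Part | A | x̄ᵢ | ȳᵢ | A·x̄ᵢ | A·ȳᵢ
rectangular body | 2400.00 | 30.00 | 20.00 | 72000.00 | 48000.00
semicircular end | 628.32 | 68.49 | 20.00 | 43032.45 | 12566.37
Σ | 3028.32 |  |  | 115032.45 | 60566.37
x_c = 115032.45 / 3028.32 = 37.99 in
y_c = 60566.37 / 3028.32 = 20.00 in

x_c = 37.99 in, y_c = 20.00 in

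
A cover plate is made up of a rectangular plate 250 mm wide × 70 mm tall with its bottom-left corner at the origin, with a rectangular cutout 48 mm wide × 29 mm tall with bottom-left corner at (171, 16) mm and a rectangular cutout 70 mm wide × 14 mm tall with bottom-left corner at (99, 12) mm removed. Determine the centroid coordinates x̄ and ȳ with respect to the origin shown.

plate: A = 250 × 70 = 17500.00, centroid at (125.00, 35.00).
hole 1: A = −(48 × 29) = -1392.00, centroid at (195.00, 30.50).
hole 2: A = −(70 × 14) = -980.00, centroid at (134.00, 19.00).
ΣA = 15128.00 mm²
ΣAx̄ = (17500.00)(125.00) + (-1392.00)(195.00) + (-980.00)(134.00) = 1784740.00 mm³
ΣAȳ = (17500.00)(35.00) + (-1392.00)(30.50) + (-980.00)(19.00) = 551424.00 mm³
x̄ = 1784740.00 / 15128.00 = 117.98 mm
ȳ = 551424.00 / 15128.00 = 36.45 mm

x̄ = 117.98 mm, ȳ = 36.45 mm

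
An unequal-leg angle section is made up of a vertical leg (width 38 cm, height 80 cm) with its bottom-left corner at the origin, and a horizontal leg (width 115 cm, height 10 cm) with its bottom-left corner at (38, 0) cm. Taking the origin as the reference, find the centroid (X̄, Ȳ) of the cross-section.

vertical leg: A = 38 × 80 = 3040.00, centroid at (19.00, 40.00).
horizontal leg: A = 115 × 10 = 1150.00, centroid at (95.50, 5.00).
ΣA = 4190.00 cm²
ΣAX̄ = (3040.00)(19.00) + (1150.00)(95.50) = 167585.00 cm³
ΣAȲ = (3040.00)(40.00) + (1150.00)(5.00) = 127350.00 cm³
X̄ = 167585.00 / 4190.00 = 40.00 cm
Ȳ = 127350.00 / 4190.00 = 30.39 cm

X̄ = 40.00 cm, Ȳ = 30.39 cm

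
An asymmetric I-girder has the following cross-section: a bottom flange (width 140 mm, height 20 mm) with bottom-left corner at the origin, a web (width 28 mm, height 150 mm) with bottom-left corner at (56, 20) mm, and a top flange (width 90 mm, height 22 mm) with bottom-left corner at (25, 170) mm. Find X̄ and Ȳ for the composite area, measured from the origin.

bottom flange: A = 140 × 20 = 2800.00, centroid at (70.00, 10.00).
web: A = 28 × 150 = 4200.00, centroid at (70.00, 95.00).
top flange: A = 90 × 22 = 1980.00, centroid at (70.00, 181.00).
ΣA = 8980.00 mm², ΣAX̄ = 628600.00 mm³, ΣAȲ = 785380.00 mm³.
X̄ = 628600.00/8980.00 = 70.00 mm; Ȳ = 785380.00/8980.00 = 87.46 mm.

X̄ = 70.00 mm, Ȳ = 87.46 mm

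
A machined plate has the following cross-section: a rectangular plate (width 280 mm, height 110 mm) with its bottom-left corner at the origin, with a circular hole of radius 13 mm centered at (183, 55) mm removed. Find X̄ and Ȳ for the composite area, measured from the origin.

plate: A = 280 × 110 = 30800.00, centroid at (140.00, 55.00).
hole: A = −π·13² = -530.93, centroid at (183.00, 55.00).
ΣA = 30269.07 mm², ΣAX̄ = 4214839.96 mm³, ΣAȲ = 1664798.90 mm³.
X̄ = 4214839.96/30269.07 = 139.25 mm; Ȳ = 1664798.90/30269.07 = 55.00 mm.

X̄ = 139.25 mm, Ȳ = 55.00 mm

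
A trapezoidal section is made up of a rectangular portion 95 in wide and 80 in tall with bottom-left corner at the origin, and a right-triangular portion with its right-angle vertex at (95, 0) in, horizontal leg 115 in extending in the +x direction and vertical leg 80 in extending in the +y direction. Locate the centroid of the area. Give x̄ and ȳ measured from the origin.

Part | A | x̄ᵢ | ȳᵢ | A·x̄ᵢ | A·ȳᵢ
rectangular portion | 7600.00 | 47.50 | 40.00 | 361000.00 | 304000.00
triangular portion | 4600.00 | 133.33 | 26.67 | 613333.33 | 122666.67
Σ | 12200.00 |  |  | 974333.33 | 426666.67
x̄ = 974333.33 / 12200.00 = 79.86 in
ȳ = 426666.67 / 12200.00 = 34.97 in

x̄ = 79.86 in, ȳ = 34.97 in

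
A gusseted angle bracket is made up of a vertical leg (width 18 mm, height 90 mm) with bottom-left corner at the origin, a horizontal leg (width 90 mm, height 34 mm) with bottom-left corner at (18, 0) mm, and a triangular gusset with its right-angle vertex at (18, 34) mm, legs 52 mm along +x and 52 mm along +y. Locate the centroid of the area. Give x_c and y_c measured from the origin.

x_c = 42.30 mm, y_c = 32.22 mm

vertical leg: A = 18 × 90 = 1620.00, centroid at (9.00, 45.00).
horizontal leg: A = 90 × 34 = 3060.00, centroid at (63.00, 17.00).
gusset: A = ½·52·52 = 1352.00, centroid at (35.33, 51.33).
ΣA = 6032.00 mm², ΣAx_c = 255130.67 mm³, ΣAy_c = 194322.67 mm³.
x_c = 255130.67/6032.00 = 42.30 mm; y_c = 194322.67/6032.00 = 32.22 mm.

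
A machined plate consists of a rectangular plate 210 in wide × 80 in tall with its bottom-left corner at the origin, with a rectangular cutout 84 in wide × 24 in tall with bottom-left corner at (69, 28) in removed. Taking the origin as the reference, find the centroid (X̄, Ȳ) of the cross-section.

X̄ = 104.18 in, Ȳ = 40.00 in

Part | A | x̄ᵢ | ȳᵢ | A·x̄ᵢ | A·ȳᵢ
plate | 16800.00 | 105.00 | 40.00 | 1764000.00 | 672000.00
hole | -2016.00 | 111.00 | 40.00 | -223776.00 | -80640.00
Σ | 14784.00 |  |  | 1540224.00 | 591360.00
X̄ = 1540224.00 / 14784.00 = 104.18 in
Ȳ = 591360.00 / 14784.00 = 40.00 in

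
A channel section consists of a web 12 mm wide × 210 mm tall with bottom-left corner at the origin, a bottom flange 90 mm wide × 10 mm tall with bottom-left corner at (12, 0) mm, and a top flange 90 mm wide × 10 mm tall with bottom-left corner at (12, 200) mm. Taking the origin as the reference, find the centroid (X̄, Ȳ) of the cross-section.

web: A = 12 × 210 = 2520.00, centroid at (6.00, 105.00).
bottom flange: A = 90 × 10 = 900.00, centroid at (57.00, 5.00).
top flange: A = 90 × 10 = 900.00, centroid at (57.00, 205.00).
ΣA = 4320.00 mm²
ΣAX̄ = (2520.00)(6.00) + (900.00)(57.00) + (900.00)(57.00) = 117720.00 mm³
ΣAȲ = (2520.00)(105.00) + (900.00)(5.00) + (900.00)(205.00) = 453600.00 mm³
X̄ = 117720.00 / 4320.00 = 27.25 mm
Ȳ = 453600.00 / 4320.00 = 105.00 mm

X̄ = 27.25 mm, Ȳ = 105.00 mm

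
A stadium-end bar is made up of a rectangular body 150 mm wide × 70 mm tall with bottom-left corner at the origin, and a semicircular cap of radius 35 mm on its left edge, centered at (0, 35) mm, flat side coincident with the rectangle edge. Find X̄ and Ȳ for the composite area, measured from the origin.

X̄ = 61.08 mm, Ȳ = 35.00 mm

rectangular body: A = 150 × 70 = 10500.00, centroid at (75.00, 35.00).
semicircular end: A = ½π·35² = 1924.23, centroid at (-14.85, 35.00).
ΣA = 12424.23 mm²
ΣAX̄ = (10500.00)(75.00) + (1924.23)(-14.85) = 758916.67 mm³
ΣAȲ = (10500.00)(35.00) + (1924.23)(35.00) = 434847.89 mm³
X̄ = 758916.67 / 12424.23 = 61.08 mm
Ȳ = 434847.89 / 12424.23 = 35.00 mm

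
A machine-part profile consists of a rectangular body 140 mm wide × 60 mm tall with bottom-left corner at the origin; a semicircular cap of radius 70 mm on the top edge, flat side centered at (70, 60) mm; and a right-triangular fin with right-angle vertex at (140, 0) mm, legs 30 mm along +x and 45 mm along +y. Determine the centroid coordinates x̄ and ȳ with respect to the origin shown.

rectangular body: A = 140 × 60 = 8400.00, centroid at (70.00, 30.00).
semicircular top: A = ½π·70² = 7696.90, centroid at (70.00, 89.71).
triangular fin: A = ½·30·45 = 675.00, centroid at (150.00, 15.00).
ΣA = 16771.90 mm²
ΣAx̄ = (8400.00)(70.00) + (7696.90)(70.00) + (675.00)(150.00) = 1228033.14 mm³
ΣAȳ = (8400.00)(30.00) + (7696.90)(89.71) + (675.00)(15.00) = 952605.79 mm³
x̄ = 1228033.14 / 16771.90 = 73.22 mm
ȳ = 952605.79 / 16771.90 = 56.80 mm

x̄ = 73.22 mm, ȳ = 56.80 mm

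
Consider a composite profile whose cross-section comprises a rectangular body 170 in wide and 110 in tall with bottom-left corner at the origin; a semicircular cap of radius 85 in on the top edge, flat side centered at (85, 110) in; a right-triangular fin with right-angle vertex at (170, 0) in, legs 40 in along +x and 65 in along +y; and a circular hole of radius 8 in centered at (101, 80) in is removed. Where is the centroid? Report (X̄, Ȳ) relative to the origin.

rectangular body: A = 170 × 110 = 18700.00, centroid at (85.00, 55.00).
semicircular top: A = ½π·85² = 11349.00, centroid at (85.00, 146.08).
triangular fin: A = ½·40·65 = 1300.00, centroid at (183.33, 21.67).
hole: A = −π·8² = -201.06, centroid at (101.00, 80.00).
ΣA = 31147.94 in²
ΣAX̄ = (18700.00)(85.00) + (11349.00)(85.00) + (1300.00)(183.33) + (-201.06)(101.00) = 2772191.37 in³
ΣAȲ = (18700.00)(55.00) + (11349.00)(146.08) + (1300.00)(21.67) + (-201.06)(80.00) = 2698388.76 in³
X̄ = 2772191.37 / 31147.94 = 89.00 in
Ȳ = 2698388.76 / 31147.94 = 86.63 in

X̄ = 89.00 in, Ȳ = 86.63 in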